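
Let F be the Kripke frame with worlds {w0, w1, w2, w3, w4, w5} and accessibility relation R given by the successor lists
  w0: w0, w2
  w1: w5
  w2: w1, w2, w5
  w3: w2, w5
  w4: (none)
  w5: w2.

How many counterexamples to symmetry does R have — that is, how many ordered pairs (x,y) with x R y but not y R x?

5

Enumerating: (w0,w2), (w1,w5), (w2,w1), (w3,w2), (w3,w5).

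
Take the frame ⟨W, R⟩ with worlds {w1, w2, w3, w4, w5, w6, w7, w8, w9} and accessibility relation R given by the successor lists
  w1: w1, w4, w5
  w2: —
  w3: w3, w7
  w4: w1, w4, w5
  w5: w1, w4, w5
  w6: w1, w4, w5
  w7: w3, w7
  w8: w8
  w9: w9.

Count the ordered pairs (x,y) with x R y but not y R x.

Enumerating: (w6,w1), (w6,w4), (w6,w5).

3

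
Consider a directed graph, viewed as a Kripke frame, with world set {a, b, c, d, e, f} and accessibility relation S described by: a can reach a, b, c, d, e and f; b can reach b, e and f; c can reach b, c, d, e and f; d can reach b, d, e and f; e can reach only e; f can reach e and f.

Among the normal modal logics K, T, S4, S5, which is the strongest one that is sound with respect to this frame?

S4

Reflexive (axiom T): yes — every world is S-related to itself.
Transitive (axiom 4): yes — every two-step S-path is closed by a direct edge.
Euclidean (axiom 5): no — a S b and a S c, but not b S c.
So F validates K, T, S4; S5 would additionally require S to be Euclidean. The strongest is S4.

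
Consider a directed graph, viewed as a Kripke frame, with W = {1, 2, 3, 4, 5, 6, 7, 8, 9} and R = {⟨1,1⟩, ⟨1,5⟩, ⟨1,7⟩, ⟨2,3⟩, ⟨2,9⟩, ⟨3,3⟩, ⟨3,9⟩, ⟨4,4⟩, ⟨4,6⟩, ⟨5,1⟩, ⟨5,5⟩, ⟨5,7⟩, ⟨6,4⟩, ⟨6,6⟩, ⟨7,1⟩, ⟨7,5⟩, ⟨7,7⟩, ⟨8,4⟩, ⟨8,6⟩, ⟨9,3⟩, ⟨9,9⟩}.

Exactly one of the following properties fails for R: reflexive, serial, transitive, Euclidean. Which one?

Reflexive: no — 2 is not related to itself.
Serial: yes — every world has a successor (e.g. 1 R 1).
Transitive: yes — every two-step R-path is closed by a direct edge.
Euclidean: yes — any two successors of a common world are R-related.
Only reflexive fails.

reflexive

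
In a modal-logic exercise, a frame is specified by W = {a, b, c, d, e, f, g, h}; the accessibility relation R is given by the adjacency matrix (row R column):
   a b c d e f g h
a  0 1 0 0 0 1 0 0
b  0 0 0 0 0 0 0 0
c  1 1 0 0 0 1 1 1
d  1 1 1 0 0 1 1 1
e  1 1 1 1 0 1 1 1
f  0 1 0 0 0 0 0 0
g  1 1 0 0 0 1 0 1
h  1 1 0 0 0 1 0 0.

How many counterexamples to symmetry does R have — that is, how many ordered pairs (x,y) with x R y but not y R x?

28

Enumerating: (a,b), (a,f), (c,a), (c,b), (c,f), (c,g), (c,h), (d,a), (d,b), (d,c), (d,f), (d,g), … and 16 more.
Total: 28.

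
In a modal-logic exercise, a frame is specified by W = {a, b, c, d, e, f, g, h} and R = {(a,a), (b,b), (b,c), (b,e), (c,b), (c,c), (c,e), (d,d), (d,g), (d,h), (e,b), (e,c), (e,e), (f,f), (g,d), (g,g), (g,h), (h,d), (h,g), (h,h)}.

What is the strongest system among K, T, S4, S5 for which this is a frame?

Reflexive (axiom T): yes — every world is R-related to itself.
Transitive (axiom 4): yes — every two-step R-path is closed by a direct edge.
Euclidean (axiom 5): yes — any two successors of a common world are R-related.
So F validates K, T, S4, S5. The strongest is S5.

S5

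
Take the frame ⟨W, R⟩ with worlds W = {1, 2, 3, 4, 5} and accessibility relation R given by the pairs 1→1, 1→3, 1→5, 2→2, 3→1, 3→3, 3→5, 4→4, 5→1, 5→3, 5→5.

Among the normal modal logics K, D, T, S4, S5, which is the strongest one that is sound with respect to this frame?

Serial (axiom D): yes — every world has a successor (e.g. 1 R 1).
Reflexive (axiom T): yes — every world is R-related to itself.
Transitive (axiom 4): yes — every two-step R-path is closed by a direct edge.
Euclidean (axiom 5): yes — any two successors of a common world are R-related.
So F validates K, D, T, S4, S5. The strongest is S5.

S5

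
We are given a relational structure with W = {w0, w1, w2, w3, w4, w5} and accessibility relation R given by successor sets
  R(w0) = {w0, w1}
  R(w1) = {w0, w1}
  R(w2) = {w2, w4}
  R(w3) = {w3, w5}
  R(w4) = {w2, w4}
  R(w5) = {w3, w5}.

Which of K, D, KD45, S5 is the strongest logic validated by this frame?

Serial (axiom D): yes — every world has a successor (e.g. w0 R w0).
Euclidean (axiom 5): yes — any two successors of a common world are R-related.
Transitive (axiom 4): yes — every two-step R-path is closed by a direct edge.
Reflexive (axiom T): yes — every world is R-related to itself.
So F validates K, D, KD45, S5. The strongest is S5.

S5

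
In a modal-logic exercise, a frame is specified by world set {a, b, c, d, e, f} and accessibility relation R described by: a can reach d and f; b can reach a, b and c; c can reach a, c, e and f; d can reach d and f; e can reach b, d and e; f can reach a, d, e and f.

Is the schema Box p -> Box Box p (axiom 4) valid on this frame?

By correspondence theory, 4 is valid on a frame iff R is transitive.
Transitive: no — a R f and f R e, but not a R e.

No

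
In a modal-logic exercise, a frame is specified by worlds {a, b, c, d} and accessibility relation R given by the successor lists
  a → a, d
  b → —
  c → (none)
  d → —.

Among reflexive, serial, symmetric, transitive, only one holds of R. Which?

Reflexive: no — b is not related to itself.
Serial: no — b has no R-successor.
Symmetric: no — a R d but not d R a.
Transitive: yes — every two-step R-path is closed by a direct edge.
Only transitive holds.

transitive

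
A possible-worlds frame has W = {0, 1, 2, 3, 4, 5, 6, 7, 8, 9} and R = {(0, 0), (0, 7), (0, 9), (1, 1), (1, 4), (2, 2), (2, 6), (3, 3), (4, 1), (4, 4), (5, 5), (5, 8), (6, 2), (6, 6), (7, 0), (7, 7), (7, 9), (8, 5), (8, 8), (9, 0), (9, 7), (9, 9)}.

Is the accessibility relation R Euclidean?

Euclidean: yes — any two successors of a common world are R-related.

Yes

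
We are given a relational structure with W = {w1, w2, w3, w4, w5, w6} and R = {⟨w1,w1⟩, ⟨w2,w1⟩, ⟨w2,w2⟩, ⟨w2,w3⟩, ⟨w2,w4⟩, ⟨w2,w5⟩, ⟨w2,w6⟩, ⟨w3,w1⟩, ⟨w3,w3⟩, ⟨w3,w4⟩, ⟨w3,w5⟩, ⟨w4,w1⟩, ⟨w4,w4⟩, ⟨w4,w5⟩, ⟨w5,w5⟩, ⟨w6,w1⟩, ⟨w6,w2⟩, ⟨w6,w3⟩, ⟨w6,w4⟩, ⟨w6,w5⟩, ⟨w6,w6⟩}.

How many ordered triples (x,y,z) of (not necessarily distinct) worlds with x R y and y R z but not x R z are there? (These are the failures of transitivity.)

R is transitive; there are no such tuples.

0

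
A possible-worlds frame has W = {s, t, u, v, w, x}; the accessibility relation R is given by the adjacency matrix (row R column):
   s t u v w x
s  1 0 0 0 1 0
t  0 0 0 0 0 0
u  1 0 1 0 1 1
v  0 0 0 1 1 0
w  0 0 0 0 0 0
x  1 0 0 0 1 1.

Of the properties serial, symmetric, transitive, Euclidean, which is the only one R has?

Serial: no — t has no R-successor.
Symmetric: no — s R w but not w R s.
Transitive: yes — every two-step R-path is closed by a direct edge.
Euclidean: no — u R s and u R x, but not s R x.
Only transitive holds.

transitive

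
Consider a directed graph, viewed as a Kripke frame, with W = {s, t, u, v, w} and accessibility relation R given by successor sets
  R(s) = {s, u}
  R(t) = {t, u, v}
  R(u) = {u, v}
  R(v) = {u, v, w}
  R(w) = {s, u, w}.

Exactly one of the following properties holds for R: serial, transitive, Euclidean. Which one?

serial

Serial: yes — every world has a successor (e.g. s R s).
Transitive: no — s R u and u R v, but not s R v.
Euclidean: no — v R u and v R w, but not u R w.
Only serial holds.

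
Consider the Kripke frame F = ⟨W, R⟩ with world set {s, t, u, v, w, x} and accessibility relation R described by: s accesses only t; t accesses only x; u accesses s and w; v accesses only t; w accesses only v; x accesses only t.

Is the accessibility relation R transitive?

Transitive: no — s R t and t R x, but not s R x.

No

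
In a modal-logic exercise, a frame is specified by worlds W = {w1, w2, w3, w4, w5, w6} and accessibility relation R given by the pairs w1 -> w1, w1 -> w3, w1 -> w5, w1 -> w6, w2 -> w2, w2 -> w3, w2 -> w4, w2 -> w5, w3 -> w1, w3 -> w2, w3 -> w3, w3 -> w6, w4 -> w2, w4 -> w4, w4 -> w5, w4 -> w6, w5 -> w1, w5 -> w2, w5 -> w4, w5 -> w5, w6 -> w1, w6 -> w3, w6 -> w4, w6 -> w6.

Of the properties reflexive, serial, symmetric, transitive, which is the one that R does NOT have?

Reflexive: yes — every world is R-related to itself.
Serial: yes — every world has a successor (e.g. w1 R w1).
Symmetric: yes — every pair in R has its reverse in R.
Transitive: no — w1 R w3 and w3 R w2, but not w1 R w2.
Only transitive fails.

transitive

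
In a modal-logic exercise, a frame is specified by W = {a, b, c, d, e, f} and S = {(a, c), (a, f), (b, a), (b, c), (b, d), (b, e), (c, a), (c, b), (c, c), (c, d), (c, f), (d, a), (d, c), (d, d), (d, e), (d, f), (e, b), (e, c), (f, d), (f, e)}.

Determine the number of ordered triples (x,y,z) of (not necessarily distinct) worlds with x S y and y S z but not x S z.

26

Enumerating: (a,c,a), (a,c,b), (a,c,d), (a,f,d), (a,f,e), (b,a,f), (b,c,b), (b,c,f), (b,d,f), (b,e,b), (c,b,e), (c,d,e), … and 14 more.
Total: 26.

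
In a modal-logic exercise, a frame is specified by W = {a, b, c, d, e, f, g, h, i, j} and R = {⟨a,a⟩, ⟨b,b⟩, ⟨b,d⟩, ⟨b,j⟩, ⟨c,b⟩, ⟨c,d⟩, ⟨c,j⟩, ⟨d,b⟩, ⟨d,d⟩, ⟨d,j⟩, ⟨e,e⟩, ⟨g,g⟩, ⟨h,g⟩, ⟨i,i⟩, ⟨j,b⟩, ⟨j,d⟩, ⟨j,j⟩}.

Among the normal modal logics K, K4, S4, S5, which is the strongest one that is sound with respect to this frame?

Transitive (axiom 4): yes — every two-step R-path is closed by a direct edge.
Reflexive (axiom T): no — c is not related to itself.
Euclidean (axiom 5): yes — any two successors of a common world are R-related.
So F validates K, K4; S4 would additionally require R to be reflexive. The strongest is K4.

K4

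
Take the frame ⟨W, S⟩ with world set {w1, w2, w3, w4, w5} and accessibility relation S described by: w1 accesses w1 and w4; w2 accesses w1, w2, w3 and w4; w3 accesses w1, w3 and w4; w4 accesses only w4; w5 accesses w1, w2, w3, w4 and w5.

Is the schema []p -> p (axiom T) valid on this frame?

By correspondence theory, T is valid on a frame iff S is reflexive.
Reflexive: yes — every world is S-related to itself.

Yes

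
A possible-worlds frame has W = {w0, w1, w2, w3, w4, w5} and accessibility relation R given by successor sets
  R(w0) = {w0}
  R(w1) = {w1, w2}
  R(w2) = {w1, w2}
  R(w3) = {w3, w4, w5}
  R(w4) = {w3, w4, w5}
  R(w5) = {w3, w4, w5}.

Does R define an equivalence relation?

Reflexive: yes — every world is R-related to itself.
Symmetric: yes — every pair in R has its reverse in R.
Transitive: yes — every two-step R-path is closed by a direct edge.
So R is an equivalence relation.

Yes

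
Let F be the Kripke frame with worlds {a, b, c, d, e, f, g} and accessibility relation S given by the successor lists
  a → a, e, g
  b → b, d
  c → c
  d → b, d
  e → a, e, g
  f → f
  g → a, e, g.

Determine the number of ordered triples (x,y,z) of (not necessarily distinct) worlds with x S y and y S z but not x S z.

S is transitive; there are no such tuples.

0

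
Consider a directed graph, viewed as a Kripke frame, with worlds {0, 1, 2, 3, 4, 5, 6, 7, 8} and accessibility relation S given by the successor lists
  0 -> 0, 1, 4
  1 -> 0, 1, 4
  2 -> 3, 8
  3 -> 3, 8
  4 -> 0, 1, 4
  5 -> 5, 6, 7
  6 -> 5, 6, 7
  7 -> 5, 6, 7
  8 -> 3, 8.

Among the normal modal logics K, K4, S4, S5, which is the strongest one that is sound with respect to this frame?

K4

Transitive (axiom 4): yes — every two-step S-path is closed by a direct edge.
Reflexive (axiom T): no — 2 is not related to itself.
Euclidean (axiom 5): yes — any two successors of a common world are S-related.
So F validates K, K4; S4 would additionally require S to be reflexive. The strongest is K4.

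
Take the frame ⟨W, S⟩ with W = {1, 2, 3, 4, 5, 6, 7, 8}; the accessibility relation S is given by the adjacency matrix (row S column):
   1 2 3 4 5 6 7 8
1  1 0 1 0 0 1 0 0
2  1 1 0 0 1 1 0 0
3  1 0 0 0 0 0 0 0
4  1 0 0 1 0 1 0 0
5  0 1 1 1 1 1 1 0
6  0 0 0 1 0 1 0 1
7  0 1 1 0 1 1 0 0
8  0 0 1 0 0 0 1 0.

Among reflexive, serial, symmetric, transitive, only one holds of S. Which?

Reflexive: no — 3 is not related to itself.
Serial: yes — every world has a successor (e.g. 1 S 1).
Symmetric: no — 1 S 6 but not 6 S 1.
Transitive: no — 1 S 6 and 6 S 4, but not 1 S 4.
Only serial holds.

serial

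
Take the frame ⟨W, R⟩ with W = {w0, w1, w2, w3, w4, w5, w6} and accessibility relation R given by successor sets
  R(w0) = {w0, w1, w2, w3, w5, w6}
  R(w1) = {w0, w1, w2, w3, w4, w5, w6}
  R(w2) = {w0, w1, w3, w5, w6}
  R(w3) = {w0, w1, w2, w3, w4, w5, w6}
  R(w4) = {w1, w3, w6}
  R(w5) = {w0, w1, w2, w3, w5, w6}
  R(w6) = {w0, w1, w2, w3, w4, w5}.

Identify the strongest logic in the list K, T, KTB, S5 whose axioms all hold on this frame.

Reflexive (axiom T): no — w2 is not related to itself.
Symmetric (axiom B): yes — every pair in R has its reverse in R.
Euclidean (axiom 5): no — w1 R w0 and w1 R w4, but not w0 R w4.
So F validates K; T would additionally require R to be reflexive. The strongest is K.

K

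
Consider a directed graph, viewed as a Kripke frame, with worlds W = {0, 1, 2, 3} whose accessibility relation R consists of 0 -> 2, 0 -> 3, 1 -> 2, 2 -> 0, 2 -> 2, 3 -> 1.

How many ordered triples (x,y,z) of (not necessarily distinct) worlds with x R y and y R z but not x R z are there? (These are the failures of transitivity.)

Enumerating: (0,2,0), (0,3,1), (1,2,0), (2,0,3), (3,1,2).

5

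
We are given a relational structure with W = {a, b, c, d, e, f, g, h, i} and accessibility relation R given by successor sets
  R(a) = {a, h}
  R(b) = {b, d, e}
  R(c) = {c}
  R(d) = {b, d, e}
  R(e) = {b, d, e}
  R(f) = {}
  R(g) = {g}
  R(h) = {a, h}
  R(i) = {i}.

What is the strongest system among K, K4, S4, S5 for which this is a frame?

K4

Transitive (axiom 4): yes — every two-step R-path is closed by a direct edge.
Reflexive (axiom T): no — f is not related to itself.
Euclidean (axiom 5): yes — any two successors of a common world are R-related.
So F validates K, K4; S4 would additionally require R to be reflexive. The strongest is K4.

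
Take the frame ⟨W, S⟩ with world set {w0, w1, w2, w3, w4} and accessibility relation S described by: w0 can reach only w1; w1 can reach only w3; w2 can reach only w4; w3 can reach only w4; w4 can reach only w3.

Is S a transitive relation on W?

No

Transitive: no — w0 S w1 and w1 S w3, but not w0 S w3.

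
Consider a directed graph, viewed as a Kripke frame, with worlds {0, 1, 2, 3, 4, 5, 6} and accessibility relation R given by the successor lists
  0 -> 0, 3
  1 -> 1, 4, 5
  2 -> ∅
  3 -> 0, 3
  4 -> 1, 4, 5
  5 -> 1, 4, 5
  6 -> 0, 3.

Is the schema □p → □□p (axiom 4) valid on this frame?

Yes

The schema 4 characterises exactly the transitive frames.
Transitive: yes — every two-step R-path is closed by a direct edge.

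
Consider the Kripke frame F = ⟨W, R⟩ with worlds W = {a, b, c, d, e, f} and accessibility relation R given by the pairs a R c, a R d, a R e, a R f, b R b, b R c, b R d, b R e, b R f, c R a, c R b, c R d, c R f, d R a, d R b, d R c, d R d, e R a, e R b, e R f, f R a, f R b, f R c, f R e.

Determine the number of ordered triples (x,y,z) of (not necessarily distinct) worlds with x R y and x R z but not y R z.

Enumerating: (a,c,c), (a,c,e), (a,d,e), (a,d,f), (a,e,c), (a,e,d), (a,e,e), (a,f,d), (a,f,f), (b,c,c), (b,c,e), (b,d,e), … and 27 more.
Total: 39.

39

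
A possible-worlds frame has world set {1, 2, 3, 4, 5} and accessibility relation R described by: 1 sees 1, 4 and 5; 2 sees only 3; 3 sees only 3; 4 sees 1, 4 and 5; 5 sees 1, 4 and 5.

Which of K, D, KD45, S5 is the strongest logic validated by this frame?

Serial (axiom D): yes — every world has a successor (e.g. 1 R 1).
Euclidean (axiom 5): yes — any two successors of a common world are R-related.
Transitive (axiom 4): yes — every two-step R-path is closed by a direct edge.
Reflexive (axiom T): no — 2 is not related to itself.
So F validates K, D, KD45; S5 would additionally require R to be reflexive. The strongest is KD45.

KD45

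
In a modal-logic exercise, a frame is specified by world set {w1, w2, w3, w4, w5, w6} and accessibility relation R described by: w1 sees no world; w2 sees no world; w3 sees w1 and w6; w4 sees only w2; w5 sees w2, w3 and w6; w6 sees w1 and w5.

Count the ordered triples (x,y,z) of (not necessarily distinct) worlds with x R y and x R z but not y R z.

Enumerating: (w3,w1,w1), (w3,w1,w6), (w3,w6,w6), (w4,w2,w2), (w5,w2,w2), (w5,w2,w3), (w5,w2,w6), (w5,w3,w2), (w5,w3,w3), (w5,w6,w2), (w5,w6,w3), (w5,w6,w6), (w6,w1,w1), (w6,w1,w5), (w6,w5,w1), (w6,w5,w5).

16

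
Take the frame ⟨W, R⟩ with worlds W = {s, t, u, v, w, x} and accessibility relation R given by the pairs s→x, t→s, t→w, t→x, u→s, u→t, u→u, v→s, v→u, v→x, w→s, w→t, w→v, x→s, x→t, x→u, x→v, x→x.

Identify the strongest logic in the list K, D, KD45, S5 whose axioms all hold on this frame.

D

Serial (axiom D): yes — every world has a successor (e.g. s R x).
Euclidean (axiom 5): no — t R s and t R w, but not s R w.
Transitive (axiom 4): no — s R x and x R t, but not s R t.
Reflexive (axiom T): no — s is not related to itself.
So F validates K, D; KD45 would additionally require R to be Euclidean and transitive. The strongest is D.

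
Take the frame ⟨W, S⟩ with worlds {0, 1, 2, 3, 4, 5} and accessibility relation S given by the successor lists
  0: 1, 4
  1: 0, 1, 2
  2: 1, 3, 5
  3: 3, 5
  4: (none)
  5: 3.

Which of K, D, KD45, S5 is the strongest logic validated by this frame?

K

Serial (axiom D): no — 4 has no S-successor.
Euclidean (axiom 5): no — 0 S 1 and 0 S 4, but not 1 S 4.
Transitive (axiom 4): no — 0 S 1 and 1 S 2, but not 0 S 2.
Reflexive (axiom T): no — 0 is not related to itself.
So F validates K; D would additionally require S to be serial. The strongest is K.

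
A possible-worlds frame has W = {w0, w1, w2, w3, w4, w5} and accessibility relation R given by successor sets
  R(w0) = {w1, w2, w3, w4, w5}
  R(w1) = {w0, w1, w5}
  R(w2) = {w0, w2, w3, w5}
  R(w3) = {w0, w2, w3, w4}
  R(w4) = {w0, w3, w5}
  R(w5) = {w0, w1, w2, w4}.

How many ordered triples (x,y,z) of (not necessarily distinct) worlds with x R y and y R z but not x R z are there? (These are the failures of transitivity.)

Enumerating: (w0,w1,w0), (w0,w2,w0), (w0,w3,w0), (w0,w4,w0), (w0,w5,w0), (w1,w0,w2), (w1,w0,w3), (w1,w0,w4), (w1,w5,w2), (w1,w5,w4), (w2,w0,w1), (w2,w0,w4), … and 22 more.
Total: 34.

34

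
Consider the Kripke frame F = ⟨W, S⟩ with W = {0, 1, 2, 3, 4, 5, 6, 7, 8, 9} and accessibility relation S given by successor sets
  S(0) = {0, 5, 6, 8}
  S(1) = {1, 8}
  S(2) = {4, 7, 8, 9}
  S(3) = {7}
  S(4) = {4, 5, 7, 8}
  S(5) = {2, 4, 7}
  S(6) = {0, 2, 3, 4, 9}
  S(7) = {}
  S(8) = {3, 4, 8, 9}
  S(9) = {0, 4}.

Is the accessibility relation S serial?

No

Serial: no — 7 has no S-successor.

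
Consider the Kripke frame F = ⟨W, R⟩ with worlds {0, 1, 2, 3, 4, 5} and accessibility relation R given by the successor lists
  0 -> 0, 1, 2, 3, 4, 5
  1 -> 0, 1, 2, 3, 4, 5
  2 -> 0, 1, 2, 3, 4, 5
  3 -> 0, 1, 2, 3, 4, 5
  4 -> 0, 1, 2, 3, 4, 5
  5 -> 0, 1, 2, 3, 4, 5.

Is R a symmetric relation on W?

Symmetric: yes — every pair in R has its reverse in R.

Yes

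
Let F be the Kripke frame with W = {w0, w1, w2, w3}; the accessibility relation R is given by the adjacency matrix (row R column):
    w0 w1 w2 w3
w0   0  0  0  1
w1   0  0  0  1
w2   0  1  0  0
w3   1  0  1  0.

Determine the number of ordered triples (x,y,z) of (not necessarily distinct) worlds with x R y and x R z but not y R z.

Enumerating: (w0,w3,w3), (w1,w3,w3), (w2,w1,w1), (w3,w0,w0), (w3,w0,w2), (w3,w2,w0), (w3,w2,w2).

7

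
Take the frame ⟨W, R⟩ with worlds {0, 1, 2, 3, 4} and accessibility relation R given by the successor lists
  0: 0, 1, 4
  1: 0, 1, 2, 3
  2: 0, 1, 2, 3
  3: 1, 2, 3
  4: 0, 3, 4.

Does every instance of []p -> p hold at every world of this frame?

The schema T characterises exactly the reflexive frames.
Reflexive: yes — every world is R-related to itself.

Yes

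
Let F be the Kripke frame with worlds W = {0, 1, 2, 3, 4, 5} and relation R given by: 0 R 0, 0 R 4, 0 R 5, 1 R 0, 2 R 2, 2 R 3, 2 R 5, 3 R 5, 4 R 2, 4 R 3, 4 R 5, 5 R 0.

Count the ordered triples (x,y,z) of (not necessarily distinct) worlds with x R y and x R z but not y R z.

15

Enumerating: (0,4,0), (0,4,4), (0,5,4), (0,5,5), (2,3,2), (2,3,3), (2,5,2), (2,5,3), (2,5,5), (3,5,5), (4,3,2), (4,3,3), (4,5,2), (4,5,3), (4,5,5).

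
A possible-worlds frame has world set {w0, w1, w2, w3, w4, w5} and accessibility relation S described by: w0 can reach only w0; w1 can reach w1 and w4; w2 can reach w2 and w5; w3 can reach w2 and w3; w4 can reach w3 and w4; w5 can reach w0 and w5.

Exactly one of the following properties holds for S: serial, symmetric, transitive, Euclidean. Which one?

serial

Serial: yes — every world has a successor (e.g. w0 S w0).
Symmetric: no — w1 S w4 but not w4 S w1.
Transitive: no — w1 S w4 and w4 S w3, but not w1 S w3.
Euclidean: no — w1 S w4 and w1 S w1, but not w4 S w1.
Only serial holds.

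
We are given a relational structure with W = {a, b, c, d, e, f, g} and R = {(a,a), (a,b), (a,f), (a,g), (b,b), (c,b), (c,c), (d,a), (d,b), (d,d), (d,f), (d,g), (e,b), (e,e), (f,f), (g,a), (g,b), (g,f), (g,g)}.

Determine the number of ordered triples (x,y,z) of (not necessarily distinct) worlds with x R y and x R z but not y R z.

Enumerating: (a,b,a), (a,b,f), (a,b,g), (a,f,a), (a,f,b), (a,f,g), (c,b,c), (d,a,d), (d,b,a), (d,b,d), (d,b,f), (d,b,g), … and 12 more.
Total: 24.

24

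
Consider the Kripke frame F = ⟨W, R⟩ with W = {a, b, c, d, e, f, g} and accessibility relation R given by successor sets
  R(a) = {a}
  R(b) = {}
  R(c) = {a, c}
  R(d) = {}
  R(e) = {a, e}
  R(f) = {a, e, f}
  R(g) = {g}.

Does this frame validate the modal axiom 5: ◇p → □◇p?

No

Axiom 5 corresponds to the accessibility relation being Euclidean.
Euclidean: no — f R a and f R e, but not a R e.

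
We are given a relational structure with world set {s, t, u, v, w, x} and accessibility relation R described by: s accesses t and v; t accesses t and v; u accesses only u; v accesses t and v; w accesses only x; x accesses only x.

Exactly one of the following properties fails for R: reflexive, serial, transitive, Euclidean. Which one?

reflexive

Reflexive: no — s is not related to itself.
Serial: yes — every world has a successor (e.g. s R t).
Transitive: yes — every two-step R-path is closed by a direct edge.
Euclidean: yes — any two successors of a common world are R-related.
Only reflexive fails.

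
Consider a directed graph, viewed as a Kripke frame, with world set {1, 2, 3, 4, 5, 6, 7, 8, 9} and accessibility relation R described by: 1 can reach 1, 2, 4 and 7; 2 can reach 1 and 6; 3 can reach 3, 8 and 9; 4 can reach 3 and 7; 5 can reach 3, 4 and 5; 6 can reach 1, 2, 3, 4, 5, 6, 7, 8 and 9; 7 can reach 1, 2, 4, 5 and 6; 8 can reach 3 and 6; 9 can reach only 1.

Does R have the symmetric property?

Symmetric: no — 1 R 4 but not 4 R 1.

No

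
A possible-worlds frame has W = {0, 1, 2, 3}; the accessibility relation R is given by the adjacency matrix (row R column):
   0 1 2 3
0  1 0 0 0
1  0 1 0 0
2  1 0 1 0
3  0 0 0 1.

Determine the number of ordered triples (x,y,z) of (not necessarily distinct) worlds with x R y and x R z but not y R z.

1

Enumerating: (2,0,2).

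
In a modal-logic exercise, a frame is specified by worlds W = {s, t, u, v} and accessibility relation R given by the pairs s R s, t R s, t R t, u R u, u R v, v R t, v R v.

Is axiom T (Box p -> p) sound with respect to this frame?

The schema T characterises exactly the reflexive frames.
Reflexive: yes — every world is R-related to itself.

Yes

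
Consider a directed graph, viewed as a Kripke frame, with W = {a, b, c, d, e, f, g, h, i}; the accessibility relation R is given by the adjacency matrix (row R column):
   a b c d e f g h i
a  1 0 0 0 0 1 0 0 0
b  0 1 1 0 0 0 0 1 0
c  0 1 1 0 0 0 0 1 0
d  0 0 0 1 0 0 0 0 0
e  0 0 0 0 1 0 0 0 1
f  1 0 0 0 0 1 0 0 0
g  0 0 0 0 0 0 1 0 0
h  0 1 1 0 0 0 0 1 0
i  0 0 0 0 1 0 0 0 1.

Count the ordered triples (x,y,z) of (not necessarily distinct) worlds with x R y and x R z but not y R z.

R is Euclidean; there are no such tuples.

0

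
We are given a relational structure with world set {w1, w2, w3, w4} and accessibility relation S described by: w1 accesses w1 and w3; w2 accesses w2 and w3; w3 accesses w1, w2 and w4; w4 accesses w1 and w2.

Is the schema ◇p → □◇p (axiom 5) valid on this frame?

No

Axiom 5 corresponds to the accessibility relation being Euclidean.
Euclidean: no — w3 S w1 and w3 S w2, but not w1 S w2.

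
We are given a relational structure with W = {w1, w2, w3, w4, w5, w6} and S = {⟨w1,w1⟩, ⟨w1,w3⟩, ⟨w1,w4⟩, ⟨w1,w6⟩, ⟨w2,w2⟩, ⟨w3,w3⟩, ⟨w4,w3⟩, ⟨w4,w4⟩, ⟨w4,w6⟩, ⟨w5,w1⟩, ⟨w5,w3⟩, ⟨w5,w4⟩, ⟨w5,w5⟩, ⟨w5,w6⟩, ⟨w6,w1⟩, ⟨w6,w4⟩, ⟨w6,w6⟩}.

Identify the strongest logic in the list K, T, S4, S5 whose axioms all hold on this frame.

T

Reflexive (axiom T): yes — every world is S-related to itself.
Transitive (axiom 4): no — w4 S w6 and w6 S w1, but not w4 S w1.
Euclidean (axiom 5): no — w1 S w3 and w1 S w4, but not w3 S w4.
So F validates K, T; S4 would additionally require S to be transitive. The strongest is T.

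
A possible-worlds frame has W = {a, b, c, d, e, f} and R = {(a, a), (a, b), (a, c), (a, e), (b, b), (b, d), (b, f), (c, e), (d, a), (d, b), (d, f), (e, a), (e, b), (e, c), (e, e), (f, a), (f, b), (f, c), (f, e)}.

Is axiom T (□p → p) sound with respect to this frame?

Axiom T corresponds to the accessibility relation being reflexive.
Reflexive: no — c is not related to itself.

No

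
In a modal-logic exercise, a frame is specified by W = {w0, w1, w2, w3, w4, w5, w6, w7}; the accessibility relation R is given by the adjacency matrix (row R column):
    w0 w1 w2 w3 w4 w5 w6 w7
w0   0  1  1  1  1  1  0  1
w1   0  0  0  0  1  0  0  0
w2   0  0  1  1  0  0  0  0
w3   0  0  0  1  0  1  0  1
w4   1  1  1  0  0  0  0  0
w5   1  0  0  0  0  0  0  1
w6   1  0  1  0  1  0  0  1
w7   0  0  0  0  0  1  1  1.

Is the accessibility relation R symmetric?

Symmetric: no — w0 R w1 but not w1 R w0.

No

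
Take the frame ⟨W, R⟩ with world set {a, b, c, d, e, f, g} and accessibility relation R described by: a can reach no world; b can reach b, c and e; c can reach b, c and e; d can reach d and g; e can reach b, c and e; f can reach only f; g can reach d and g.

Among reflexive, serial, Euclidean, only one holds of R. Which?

Euclidean

Reflexive: no — a is not related to itself.
Serial: no — a has no R-successor.
Euclidean: yes — any two successors of a common world are R-related.
Only Euclidean holds.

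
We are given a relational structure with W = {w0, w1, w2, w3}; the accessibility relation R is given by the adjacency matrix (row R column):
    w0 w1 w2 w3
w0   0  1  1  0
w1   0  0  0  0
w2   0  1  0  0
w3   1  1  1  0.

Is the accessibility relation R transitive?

Yes

Transitive: yes — every two-step R-path is closed by a direct edge.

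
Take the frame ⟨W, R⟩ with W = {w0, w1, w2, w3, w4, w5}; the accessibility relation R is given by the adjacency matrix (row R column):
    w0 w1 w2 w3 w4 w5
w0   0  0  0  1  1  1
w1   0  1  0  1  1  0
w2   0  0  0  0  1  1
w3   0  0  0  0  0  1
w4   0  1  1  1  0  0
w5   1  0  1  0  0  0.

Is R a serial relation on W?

Serial: yes — every world has a successor (e.g. w0 R w3).

Yes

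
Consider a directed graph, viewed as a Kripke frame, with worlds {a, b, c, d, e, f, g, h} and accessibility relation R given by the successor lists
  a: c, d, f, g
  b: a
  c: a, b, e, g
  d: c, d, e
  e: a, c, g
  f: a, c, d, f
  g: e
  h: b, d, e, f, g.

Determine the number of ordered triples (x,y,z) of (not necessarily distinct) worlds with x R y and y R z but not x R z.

Enumerating: (a,c,a), (a,c,b), (a,c,e), (a,d,e), (a,f,a), (a,g,e), (b,a,c), (b,a,d), (b,a,f), (b,a,g), (c,a,c), (c,a,d), … and 26 more.
Total: 38.

38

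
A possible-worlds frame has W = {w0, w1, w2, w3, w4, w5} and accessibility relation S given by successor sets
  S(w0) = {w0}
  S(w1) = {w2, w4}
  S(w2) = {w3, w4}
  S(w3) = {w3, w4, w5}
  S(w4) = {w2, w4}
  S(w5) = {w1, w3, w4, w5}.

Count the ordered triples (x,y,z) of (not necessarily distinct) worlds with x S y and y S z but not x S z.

Enumerating: (w1,w2,w3), (w2,w3,w5), (w2,w4,w2), (w3,w4,w2), (w3,w5,w1), (w4,w2,w3), (w5,w1,w2), (w5,w4,w2).

8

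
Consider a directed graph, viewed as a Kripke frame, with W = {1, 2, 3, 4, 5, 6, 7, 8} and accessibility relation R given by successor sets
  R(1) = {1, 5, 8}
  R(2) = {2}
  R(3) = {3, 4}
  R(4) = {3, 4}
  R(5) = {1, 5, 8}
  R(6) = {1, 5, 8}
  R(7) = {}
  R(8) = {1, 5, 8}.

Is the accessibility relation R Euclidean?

Yes

Euclidean: yes — any two successors of a common world are R-related.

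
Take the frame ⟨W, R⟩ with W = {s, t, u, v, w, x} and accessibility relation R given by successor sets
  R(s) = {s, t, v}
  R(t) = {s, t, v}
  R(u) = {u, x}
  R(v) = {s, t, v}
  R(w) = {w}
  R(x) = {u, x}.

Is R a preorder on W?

Yes

Reflexive: yes — every world is R-related to itself.
Transitive: yes — every two-step R-path is closed by a direct edge.
So R is a preorder.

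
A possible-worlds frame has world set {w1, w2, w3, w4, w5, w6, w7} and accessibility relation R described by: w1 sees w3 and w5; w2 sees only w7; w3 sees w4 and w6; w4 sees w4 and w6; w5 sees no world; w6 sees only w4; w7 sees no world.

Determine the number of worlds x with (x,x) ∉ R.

6

Enumerating: w1, w2, w3, w5, w6, w7.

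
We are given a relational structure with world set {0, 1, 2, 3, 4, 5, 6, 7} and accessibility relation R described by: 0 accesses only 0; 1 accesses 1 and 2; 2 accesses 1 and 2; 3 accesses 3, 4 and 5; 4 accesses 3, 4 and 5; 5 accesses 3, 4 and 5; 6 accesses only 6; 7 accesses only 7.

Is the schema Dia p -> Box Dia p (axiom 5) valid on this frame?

Yes

The schema 5 characterises exactly the Euclidean frames.
Euclidean: yes — any two successors of a common world are R-related.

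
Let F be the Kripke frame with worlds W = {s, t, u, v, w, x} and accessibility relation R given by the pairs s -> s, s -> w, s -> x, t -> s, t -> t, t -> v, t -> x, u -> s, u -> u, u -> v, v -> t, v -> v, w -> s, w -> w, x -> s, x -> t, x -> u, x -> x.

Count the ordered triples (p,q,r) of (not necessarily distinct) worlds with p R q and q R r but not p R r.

Enumerating: (s,x,t), (s,x,u), (t,s,w), (t,x,u), (u,s,w), (u,s,x), (u,v,t), (v,t,s), (v,t,x), (w,s,x), (x,s,w), (x,t,v), (x,u,v).

13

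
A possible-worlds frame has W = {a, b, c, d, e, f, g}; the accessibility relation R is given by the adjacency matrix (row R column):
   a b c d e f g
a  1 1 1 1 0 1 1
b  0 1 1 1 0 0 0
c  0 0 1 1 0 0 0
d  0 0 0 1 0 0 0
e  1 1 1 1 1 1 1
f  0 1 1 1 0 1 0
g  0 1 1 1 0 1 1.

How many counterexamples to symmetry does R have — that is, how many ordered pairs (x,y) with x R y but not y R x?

Enumerating: (a,b), (a,c), (a,d), (a,f), (a,g), (b,c), (b,d), (c,d), (e,a), (e,b), (e,c), (e,d), … and 9 more.
Total: 21.

21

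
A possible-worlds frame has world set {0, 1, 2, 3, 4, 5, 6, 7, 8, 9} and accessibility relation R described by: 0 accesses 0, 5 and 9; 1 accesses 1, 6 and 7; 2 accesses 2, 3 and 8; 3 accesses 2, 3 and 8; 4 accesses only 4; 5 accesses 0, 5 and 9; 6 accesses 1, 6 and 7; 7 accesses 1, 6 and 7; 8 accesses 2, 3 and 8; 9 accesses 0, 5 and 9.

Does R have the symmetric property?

Yes

Symmetric: yes — every pair in R has its reverse in R.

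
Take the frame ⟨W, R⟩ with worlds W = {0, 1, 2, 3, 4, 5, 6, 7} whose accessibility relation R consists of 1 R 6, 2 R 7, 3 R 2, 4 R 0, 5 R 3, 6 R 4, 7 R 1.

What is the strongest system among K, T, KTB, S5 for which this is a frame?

Reflexive (axiom T): no — 0 is not related to itself.
Symmetric (axiom B): no — 1 R 6 but not 6 R 1.
Euclidean (axiom 5): no — 1 R 6 and 1 R 6, but not 6 R 6.
So F validates K; T would additionally require R to be reflexive. The strongest is K.

K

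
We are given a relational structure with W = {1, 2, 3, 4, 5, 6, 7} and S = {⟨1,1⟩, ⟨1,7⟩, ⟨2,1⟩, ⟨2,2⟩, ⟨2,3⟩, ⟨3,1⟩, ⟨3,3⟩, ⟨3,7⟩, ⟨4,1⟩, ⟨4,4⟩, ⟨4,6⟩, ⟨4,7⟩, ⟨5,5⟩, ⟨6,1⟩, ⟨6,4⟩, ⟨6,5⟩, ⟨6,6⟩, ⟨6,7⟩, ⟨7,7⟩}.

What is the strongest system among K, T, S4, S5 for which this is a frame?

T

Reflexive (axiom T): yes — every world is S-related to itself.
Transitive (axiom 4): no — 2 S 1 and 1 S 7, but not 2 S 7.
Euclidean (axiom 5): no — 2 S 1 and 2 S 3, but not 1 S 3.
So F validates K, T; S4 would additionally require S to be transitive. The strongest is T.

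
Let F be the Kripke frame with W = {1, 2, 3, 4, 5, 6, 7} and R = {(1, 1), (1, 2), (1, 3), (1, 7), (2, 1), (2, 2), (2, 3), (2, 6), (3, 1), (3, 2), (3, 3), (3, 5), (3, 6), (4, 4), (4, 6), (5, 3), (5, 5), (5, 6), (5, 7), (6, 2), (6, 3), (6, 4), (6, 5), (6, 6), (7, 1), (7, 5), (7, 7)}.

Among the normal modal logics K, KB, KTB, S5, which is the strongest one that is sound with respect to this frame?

Symmetric (axiom B): yes — every pair in R has its reverse in R.
Reflexive (axiom T): yes — every world is R-related to itself.
Euclidean (axiom 5): no — 1 R 2 and 1 R 7, but not 2 R 7.
So F validates K, KB, KTB; S5 would additionally require R to be Euclidean. The strongest is KTB.

KTB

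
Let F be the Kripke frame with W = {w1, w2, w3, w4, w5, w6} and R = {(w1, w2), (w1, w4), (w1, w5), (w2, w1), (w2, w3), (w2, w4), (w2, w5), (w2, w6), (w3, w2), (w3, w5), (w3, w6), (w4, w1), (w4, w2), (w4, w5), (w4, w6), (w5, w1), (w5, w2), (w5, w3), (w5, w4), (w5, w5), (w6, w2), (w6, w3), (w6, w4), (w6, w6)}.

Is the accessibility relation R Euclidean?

Euclidean: no — w2 R w1 and w2 R w3, but not w1 R w3.

No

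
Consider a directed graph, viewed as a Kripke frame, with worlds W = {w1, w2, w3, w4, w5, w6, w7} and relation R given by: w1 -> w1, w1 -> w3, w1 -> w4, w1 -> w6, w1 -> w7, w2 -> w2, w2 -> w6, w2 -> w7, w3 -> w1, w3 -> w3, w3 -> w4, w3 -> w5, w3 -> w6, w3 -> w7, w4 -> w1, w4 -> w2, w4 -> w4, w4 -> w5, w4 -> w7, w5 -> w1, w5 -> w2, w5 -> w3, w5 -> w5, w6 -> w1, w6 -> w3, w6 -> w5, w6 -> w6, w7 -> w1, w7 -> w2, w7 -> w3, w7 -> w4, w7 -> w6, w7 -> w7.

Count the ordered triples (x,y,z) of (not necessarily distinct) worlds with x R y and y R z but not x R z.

Enumerating: (w1,w3,w5), (w1,w4,w2), (w1,w4,w5), (w1,w6,w5), (w1,w7,w2), (w2,w6,w1), (w2,w6,w3), (w2,w6,w5), (w2,w7,w1), (w2,w7,w3), (w2,w7,w4), (w3,w4,w2), … and 24 more.
Total: 36.

36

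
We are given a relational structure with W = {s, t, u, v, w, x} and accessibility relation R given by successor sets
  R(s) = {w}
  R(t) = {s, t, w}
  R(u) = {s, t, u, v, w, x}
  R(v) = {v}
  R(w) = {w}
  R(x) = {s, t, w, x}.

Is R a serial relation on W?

Yes

Serial: yes — every world has a successor (e.g. s R w).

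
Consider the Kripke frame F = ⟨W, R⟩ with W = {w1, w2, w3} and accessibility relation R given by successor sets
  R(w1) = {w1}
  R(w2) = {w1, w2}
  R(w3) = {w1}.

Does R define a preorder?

Reflexive: no — w3 is not related to itself.
Transitive: yes — every two-step R-path is closed by a direct edge.
So R is not a preorder.

No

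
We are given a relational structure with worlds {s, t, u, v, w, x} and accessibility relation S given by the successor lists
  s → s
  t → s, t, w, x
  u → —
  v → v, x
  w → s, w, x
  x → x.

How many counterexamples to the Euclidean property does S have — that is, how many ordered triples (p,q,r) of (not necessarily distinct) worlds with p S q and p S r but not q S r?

Enumerating: (t,s,t), (t,s,w), (t,s,x), (t,w,t), (t,x,s), (t,x,t), (t,x,w), (v,x,v), (w,s,w), (w,s,x), (w,x,s), (w,x,w).

12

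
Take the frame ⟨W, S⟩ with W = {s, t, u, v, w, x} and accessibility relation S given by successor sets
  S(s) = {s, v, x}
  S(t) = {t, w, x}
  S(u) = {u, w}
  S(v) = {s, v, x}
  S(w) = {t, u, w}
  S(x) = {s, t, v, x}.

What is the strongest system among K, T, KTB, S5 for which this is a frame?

KTB

Reflexive (axiom T): yes — every world is S-related to itself.
Symmetric (axiom B): yes — every pair in S has its reverse in S.
Euclidean (axiom 5): no — t S w and t S x, but not w S x.
So F validates K, T, KTB; S5 would additionally require S to be Euclidean. The strongest is KTB.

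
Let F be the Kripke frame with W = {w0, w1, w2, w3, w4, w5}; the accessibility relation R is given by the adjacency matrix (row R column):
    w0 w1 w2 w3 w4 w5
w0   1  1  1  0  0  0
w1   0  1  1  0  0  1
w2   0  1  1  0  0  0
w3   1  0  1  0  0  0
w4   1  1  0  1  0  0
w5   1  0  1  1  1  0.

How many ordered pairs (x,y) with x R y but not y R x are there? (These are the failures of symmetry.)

Enumerating: (w0,w1), (w0,w2), (w1,w5), (w3,w0), (w3,w2), (w4,w0), (w4,w1), (w4,w3), (w5,w0), (w5,w2), (w5,w3), (w5,w4).

12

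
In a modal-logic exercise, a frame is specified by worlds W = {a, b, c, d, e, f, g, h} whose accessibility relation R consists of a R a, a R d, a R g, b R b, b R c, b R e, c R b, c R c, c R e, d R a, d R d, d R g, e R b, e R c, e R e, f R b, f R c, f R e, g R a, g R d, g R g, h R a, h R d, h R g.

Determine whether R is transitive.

Yes

Transitive: yes — every two-step R-path is closed by a direct edge.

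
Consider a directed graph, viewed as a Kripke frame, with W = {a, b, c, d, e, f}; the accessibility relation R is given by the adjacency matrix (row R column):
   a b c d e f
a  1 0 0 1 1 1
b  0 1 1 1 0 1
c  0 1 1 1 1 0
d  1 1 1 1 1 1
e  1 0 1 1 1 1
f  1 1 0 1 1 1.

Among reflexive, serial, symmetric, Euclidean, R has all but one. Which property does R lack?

Euclidean

Reflexive: yes — every world is R-related to itself.
Serial: yes — every world has a successor (e.g. a R a).
Symmetric: yes — every pair in R has its reverse in R.
Euclidean: no — b R c and b R f, but not c R f.
Only Euclidean fails.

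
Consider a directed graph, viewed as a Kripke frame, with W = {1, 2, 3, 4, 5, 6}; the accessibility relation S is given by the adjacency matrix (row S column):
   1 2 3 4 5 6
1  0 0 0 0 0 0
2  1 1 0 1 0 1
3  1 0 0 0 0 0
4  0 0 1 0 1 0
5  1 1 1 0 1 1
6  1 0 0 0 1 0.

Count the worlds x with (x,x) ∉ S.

Enumerating: 1, 3, 4, 6.

4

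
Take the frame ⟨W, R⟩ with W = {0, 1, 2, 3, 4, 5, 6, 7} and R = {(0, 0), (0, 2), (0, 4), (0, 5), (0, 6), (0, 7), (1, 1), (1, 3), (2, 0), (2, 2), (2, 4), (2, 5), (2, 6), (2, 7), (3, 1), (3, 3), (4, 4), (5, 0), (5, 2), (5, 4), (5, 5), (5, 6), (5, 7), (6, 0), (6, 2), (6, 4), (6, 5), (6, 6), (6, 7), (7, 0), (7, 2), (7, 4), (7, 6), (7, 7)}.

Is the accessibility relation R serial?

Yes

Serial: yes — every world has a successor (e.g. 0 R 0).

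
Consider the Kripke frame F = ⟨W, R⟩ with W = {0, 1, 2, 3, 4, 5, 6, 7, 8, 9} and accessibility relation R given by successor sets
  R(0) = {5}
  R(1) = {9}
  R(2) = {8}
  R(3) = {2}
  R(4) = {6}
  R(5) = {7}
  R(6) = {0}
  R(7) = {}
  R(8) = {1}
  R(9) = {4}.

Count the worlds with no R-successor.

Enumerating: 7.

1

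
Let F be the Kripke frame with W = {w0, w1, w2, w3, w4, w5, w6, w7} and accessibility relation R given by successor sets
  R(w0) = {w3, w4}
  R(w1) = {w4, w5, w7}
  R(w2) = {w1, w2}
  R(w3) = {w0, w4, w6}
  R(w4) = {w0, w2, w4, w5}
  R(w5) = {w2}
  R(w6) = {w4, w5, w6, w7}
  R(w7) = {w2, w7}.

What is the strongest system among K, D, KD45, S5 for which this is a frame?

D

Serial (axiom D): yes — every world has a successor (e.g. w0 R w3).
Euclidean (axiom 5): no — w0 R w4 and w0 R w3, but not w4 R w3.
Transitive (axiom 4): no — w0 R w3 and w3 R w6, but not w0 R w6.
Reflexive (axiom T): no — w0 is not related to itself.
So F validates K, D; KD45 would additionally require R to be Euclidean and transitive. The strongest is D.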